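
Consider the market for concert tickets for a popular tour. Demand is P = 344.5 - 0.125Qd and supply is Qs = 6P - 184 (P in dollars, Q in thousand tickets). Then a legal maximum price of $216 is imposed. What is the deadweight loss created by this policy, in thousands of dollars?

0

Rearranging demand gives Qd = 2756 - 8P. In a free market, 2756 - 8P = 6P - 184 gives the equilibrium P* = 210, Q* = 1076.
Since 216 is above P* = 210, the ceiling does not bind and the free-market outcome prevails.
Since the control does not bind, no trades are prevented and deadweight loss is zero.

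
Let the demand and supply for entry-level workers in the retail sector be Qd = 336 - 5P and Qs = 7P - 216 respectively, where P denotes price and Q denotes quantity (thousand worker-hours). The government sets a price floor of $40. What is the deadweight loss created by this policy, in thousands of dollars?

0

In a free market, 336 - 5P = 7P - 216 gives the equilibrium P* = 46, Q* = 106.
The floor of 40 is below the equilibrium price 46, so it is not binding; the market clears at P* = 46, Q* = 106.
Since the control does not bind, no trades are prevented and deadweight loss is zero.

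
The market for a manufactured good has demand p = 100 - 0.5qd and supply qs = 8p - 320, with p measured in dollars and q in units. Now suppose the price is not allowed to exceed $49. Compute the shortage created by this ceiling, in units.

Rearranging demand gives qd = 200 - 2p. In a free market, 200 - 2p = 8p - 320 gives the equilibrium p* = 52, q* = 96.
Since 49 < 52, the ceiling is binding.
At p = 49: qd = 200 - 2·49 = 102 and qs = 8·49 - 320 = 72.
Shortage = qd - qs = 102 - 72 = 30.

30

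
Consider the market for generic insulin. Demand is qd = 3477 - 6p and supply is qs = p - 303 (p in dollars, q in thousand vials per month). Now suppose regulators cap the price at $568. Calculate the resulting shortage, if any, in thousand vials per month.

0

Without the control the market clears where 3477 - 6p = p - 303, i.e. p* = 540 and q* = 237.
Since 568 is above p* = 540, the ceiling does not bind and the free-market outcome prevails.
Since the control does not bind, there is no shortage.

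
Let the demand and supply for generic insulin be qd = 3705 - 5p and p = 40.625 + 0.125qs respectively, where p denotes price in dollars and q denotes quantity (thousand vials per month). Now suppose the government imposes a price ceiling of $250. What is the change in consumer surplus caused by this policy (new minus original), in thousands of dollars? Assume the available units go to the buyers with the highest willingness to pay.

Rearranging supply gives qs = 8p - 325. Equilibrium: 3705 - 5p = 8p - 325, so 4030 = 13p and p* = 310, q* = 2155.
Because the ceiling (250) lies below the market-clearing price, it is binding.
At p = 250: qd = 3705 - 5·250 = 2455 and qs = 8·250 - 325 = 1675.
Consumer surplus without the control is ½ · (741 - 310) · 2155 = 464402.5.
With the ceiling, 1675 units are sold at 250 (assume they go to the highest-value buyers). The demand price at q = 1675 is 406, so CS = ½ · [(741 - 250) + (406 - 250)] · 1675 = 541862.5.
Change in consumer surplus = 541862.5 - 464402.5 = 77460.

77460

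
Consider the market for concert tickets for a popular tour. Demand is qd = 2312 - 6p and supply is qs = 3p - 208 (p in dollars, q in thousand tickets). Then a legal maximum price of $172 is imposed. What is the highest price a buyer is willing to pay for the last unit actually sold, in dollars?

334

Equilibrium: 2312 - 6p = 3p - 208, so 2520 = 9p and p* = 280, q* = 632.
Since 172 < 280, the ceiling is binding.
At p = 172: qd = 2312 - 6·172 = 1280 and qs = 3·172 - 208 = 308.
Only 308 units reach the market. On the demand curve, the marginal buyer's willingness to pay at q = 308 is (2312 - 308)/6 = 334.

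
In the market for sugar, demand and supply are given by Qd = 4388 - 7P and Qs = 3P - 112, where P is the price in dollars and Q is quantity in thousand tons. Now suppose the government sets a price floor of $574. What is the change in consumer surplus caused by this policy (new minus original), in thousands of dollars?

-99696

Setting quantity demanded equal to quantity supplied, 4388 - 7P = 3P - 112, gives P* = 450 and Q* = 1238.
Because the floor (574) lies above the market-clearing price, it is binding.
At P = 574: Qd = 4388 - 7·574 = 370 and Qs = 3·574 - 112 = 1610.
Consumer surplus without the control is ½ · (4388/7 - 450) · 1238 = 766322/7.
With the floor, consumers buy 370 units at 574, so CS = ½ · (4388/7 - 574) · 370 = 68450/7.
Change in consumer surplus = 68450/7 - 766322/7 = -99696.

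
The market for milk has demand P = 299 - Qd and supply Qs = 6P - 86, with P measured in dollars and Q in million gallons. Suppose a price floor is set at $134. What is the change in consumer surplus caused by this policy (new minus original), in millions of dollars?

Rearranging demand gives Qd = 299 - P. In a free market, 299 - P = 6P - 86 gives the equilibrium P* = 55, Q* = 244.
The floor of 134 is above the equilibrium price 55, so it binds.
At P = 134: Qd = 299 - 134 = 165 and Qs = 6·134 - 86 = 718.
Consumer surplus without the control is ½ · (299 - 55) · 244 = 29768.
With the floor, consumers buy 165 units at 134, so CS = ½ · (299 - 134) · 165 = 13612.5.
Change in consumer surplus = 13612.5 - 29768 = -16155.5.

-16155.5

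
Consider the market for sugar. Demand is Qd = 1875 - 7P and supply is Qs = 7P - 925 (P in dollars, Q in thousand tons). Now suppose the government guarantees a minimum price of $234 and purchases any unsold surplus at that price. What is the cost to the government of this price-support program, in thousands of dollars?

Without the control the market clears where 1875 - 7P = 7P - 925, i.e. P* = 200 and Q* = 475.
Because the floor (234) lies above the market-clearing price, it is binding.
At P = 234: Qd = 1875 - 7·234 = 237 and Qs = 7·234 - 925 = 713.
Surplus = Qs - Qd = 476.
Government expenditure = surplus × support price = 476 × 234 = 111384.

111384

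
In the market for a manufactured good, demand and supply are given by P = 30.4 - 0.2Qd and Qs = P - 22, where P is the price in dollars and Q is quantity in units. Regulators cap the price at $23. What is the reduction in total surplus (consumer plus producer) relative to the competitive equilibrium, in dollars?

21.6

Rearranging demand gives Qd = 152 - 5P. In a free market, 152 - 5P = P - 22 gives the equilibrium P* = 29, Q* = 7.
Since 23 < 29, the ceiling is binding.
At P = 23: Qd = 152 - 5·23 = 37 and Qs = 23 - 22 = 1.
Quantity traded falls to 1. At Q = 1 the demand price is (152 - 1)/5 = 30.2 and the supply price is 22 + 1 = 23.
Deadweight loss = ½ · (30.2 - 23) · (7 - 1) = ½ · 7.2 · 6 = 21.6.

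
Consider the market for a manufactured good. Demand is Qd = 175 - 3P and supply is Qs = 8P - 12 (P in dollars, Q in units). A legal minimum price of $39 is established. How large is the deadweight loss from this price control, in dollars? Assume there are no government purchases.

998.25

Setting quantity demanded equal to quantity supplied, 175 - 3P = 8P - 12, gives P* = 17 and Q* = 124.
Since 39 > 17, the floor is binding.
At P = 39: Qd = 175 - 3·39 = 58 and Qs = 8·39 - 12 = 300.
Quantity traded falls to 58. At Q = 58 the demand price is (175 - 58)/3 = 39 and the supply price is (12 + 58)/8 = 8.75.
Deadweight loss = ½ · (39 - 8.75) · (124 - 58) = ½ · 30.25 · 66 = 998.25.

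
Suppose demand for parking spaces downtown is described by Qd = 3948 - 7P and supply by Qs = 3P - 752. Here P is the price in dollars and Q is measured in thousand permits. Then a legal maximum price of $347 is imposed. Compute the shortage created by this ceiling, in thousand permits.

In a free market, 3948 - 7P = 3P - 752 gives the equilibrium P* = 470, Q* = 658.
The ceiling of 347 is below the equilibrium price 470, so it binds.
At P = 347: Qd = 3948 - 7·347 = 1519 and Qs = 3·347 - 752 = 289.
Shortage = Qd - Qs = 1519 - 289 = 1230.

1230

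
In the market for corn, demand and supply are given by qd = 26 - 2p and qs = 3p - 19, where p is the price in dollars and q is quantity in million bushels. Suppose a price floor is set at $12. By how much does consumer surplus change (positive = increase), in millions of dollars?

-15

Equilibrium: 26 - 2p = 3p - 19, so 45 = 5p and p* = 9, q* = 8.
Since 12 > 9, the floor is binding.
At p = 12: qd = 26 - 2·12 = 2 and qs = 3·12 - 19 = 17.
Consumer surplus without the control is ½ · (13 - 9) · 8 = 16.
With the floor, consumers buy 2 units at 12, so CS = ½ · (13 - 12) · 2 = 1.
Change in consumer surplus = 1 - 16 = -15.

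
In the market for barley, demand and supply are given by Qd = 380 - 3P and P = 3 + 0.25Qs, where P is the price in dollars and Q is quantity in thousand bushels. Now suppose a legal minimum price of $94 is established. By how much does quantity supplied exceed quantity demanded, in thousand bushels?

266

Rearranging supply gives Qs = 4P - 12. Equilibrium: 380 - 3P = 4P - 12, so 392 = 7P and P* = 56, Q* = 212.
Since 94 > 56, the floor is binding.
At P = 94: Qd = 380 - 3·94 = 98 and Qs = 4·94 - 12 = 364.
Surplus = Qs - Qd = 364 - 98 = 266.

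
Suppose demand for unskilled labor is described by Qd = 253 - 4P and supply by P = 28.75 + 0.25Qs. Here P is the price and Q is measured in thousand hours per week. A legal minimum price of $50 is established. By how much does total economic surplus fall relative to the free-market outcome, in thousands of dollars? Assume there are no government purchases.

64

Rearranging supply gives Qs = 4P - 115. Setting quantity demanded equal to quantity supplied, 253 - 4P = 4P - 115, gives P* = 46 and Q* = 69.
The floor of 50 is above the equilibrium price 46, so it binds.
At P = 50: Qd = 253 - 4·50 = 53 and Qs = 4·50 - 115 = 85.
Quantity traded falls to 53. At Q = 53 the demand price is (253 - 53)/4 = 50 and the supply price is (115 + 53)/4 = 42.
Deadweight loss = ½ · (50 - 42) · (69 - 53) = ½ · 8 · 16 = 64.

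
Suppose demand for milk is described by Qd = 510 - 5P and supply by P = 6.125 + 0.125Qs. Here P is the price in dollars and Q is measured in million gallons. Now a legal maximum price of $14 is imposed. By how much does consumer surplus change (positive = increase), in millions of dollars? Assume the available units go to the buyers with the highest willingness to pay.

Rearranging supply gives Qs = 8P - 49. Equilibrium: 510 - 5P = 8P - 49, so 559 = 13P and P* = 43, Q* = 295.
The ceiling of 14 is below the equilibrium price 43, so it binds.
At P = 14: Qd = 510 - 5·14 = 440 and Qs = 8·14 - 49 = 63.
Consumer surplus without the control is ½ · (102 - 43) · 295 = 8702.5.
With the ceiling, 63 units are sold at 14 (assume they go to the highest-value buyers). The demand price at Q = 63 is 89.4, so CS = ½ · [(102 - 14) + (89.4 - 14)] · 63 = 5147.1.
Change in consumer surplus = 5147.1 - 8702.5 = -3555.4.

-3555.4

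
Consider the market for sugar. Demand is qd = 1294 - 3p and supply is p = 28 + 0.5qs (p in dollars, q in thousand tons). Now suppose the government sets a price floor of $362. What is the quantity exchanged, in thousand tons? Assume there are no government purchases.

208

Rearranging supply gives qs = 2p - 56. Setting quantity demanded equal to quantity supplied, 1294 - 3p = 2p - 56, gives p* = 270 and q* = 484.
Because the floor (362) lies above the market-clearing price, it is binding.
At p = 362: qd = 1294 - 3·362 = 208 and qs = 2·362 - 56 = 668.
The quantity actually transacted is the short side, demand: 208.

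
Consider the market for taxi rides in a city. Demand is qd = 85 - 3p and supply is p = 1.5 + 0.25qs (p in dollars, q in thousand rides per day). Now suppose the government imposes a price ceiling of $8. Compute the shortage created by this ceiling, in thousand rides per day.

35

Rearranging supply gives qs = 4p - 6. In a free market, 85 - 3p = 4p - 6 gives the equilibrium p* = 13, q* = 46.
Because the ceiling (8) lies below the market-clearing price, it is binding.
At p = 8: qd = 85 - 3·8 = 61 and qs = 4·8 - 6 = 26.
Shortage = qd - qs = 61 - 26 = 35.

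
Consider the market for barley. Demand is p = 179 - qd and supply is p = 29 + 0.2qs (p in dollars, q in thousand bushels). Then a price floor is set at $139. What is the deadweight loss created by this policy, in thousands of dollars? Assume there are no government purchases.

4335

Rearranging demand gives qd = 179 - p; rearranging supply gives qs = 5p - 145. Equilibrium: 179 - p = 5p - 145, so 324 = 6p and p* = 54, q* = 125.
Since 139 > 54, the floor is binding.
At p = 139: qd = 179 - 139 = 40 and qs = 5·139 - 145 = 550.
Quantity traded falls to 40. At q = 40 the demand price is 179 - 40 = 139 and the supply price is (145 + 40)/5 = 37.
Deadweight loss = ½ · (139 - 37) · (125 - 40) = ½ · 102 · 85 = 4335.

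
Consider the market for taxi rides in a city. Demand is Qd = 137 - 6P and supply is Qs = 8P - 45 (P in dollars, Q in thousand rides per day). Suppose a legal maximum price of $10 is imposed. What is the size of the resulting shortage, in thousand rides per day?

In a free market, 137 - 6P = 8P - 45 gives the equilibrium P* = 13, Q* = 59.
Because the ceiling (10) lies below the market-clearing price, it is binding.
At P = 10: Qd = 137 - 6·10 = 77 and Qs = 8·10 - 45 = 35.
Shortage = Qd - Qs = 77 - 35 = 42.

42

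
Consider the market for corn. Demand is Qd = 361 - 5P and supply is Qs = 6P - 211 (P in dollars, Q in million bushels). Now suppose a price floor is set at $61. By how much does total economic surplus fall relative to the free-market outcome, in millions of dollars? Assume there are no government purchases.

371.25

Without the control the market clears where 361 - 5P = 6P - 211, i.e. P* = 52 and Q* = 101.
Since 61 > 52, the floor is binding.
At P = 61: Qd = 361 - 5·61 = 56 and Qs = 6·61 - 211 = 155.
Quantity traded falls to 56. At Q = 56 the demand price is (361 - 56)/5 = 61 and the supply price is (211 + 56)/6 = 44.5.
Deadweight loss = ½ · (61 - 44.5) · (101 - 56) = ½ · 16.5 · 45 = 371.25.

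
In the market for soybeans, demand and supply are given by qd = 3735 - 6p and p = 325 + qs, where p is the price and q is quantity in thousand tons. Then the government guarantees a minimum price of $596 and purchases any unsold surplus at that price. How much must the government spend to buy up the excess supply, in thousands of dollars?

66752

Rearranging supply gives qs = p - 325. Equilibrium: 3735 - 6p = p - 325, so 4060 = 7p and p* = 580, q* = 255.
The floor of 596 is above the equilibrium price 580, so it binds.
At p = 596: qd = 3735 - 6·596 = 159 and qs = 596 - 325 = 271.
Surplus = qs - qd = 112.
Government expenditure = surplus × support price = 112 × 596 = 66752.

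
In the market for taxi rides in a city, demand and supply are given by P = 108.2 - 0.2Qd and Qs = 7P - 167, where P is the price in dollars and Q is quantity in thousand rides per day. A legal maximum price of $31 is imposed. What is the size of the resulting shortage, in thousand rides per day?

Rearranging demand gives Qd = 541 - 5P. Setting quantity demanded equal to quantity supplied, 541 - 5P = 7P - 167, gives P* = 59 and Q* = 246.
The ceiling of 31 is below the equilibrium price 59, so it binds.
At P = 31: Qd = 541 - 5·31 = 386 and Qs = 7·31 - 167 = 50.
Shortage = Qd - Qs = 386 - 50 = 336.

336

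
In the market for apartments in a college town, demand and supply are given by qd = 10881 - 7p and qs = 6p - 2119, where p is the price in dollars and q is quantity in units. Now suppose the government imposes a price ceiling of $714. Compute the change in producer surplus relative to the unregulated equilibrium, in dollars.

Without the control the market clears where 10881 - 7p = 6p - 2119, i.e. p* = 1000 and q* = 3881.
Since 714 < 1000, the ceiling is binding.
At p = 714: qd = 10881 - 7·714 = 5883 and qs = 6·714 - 2119 = 2165.
Producer surplus without the control is ½ · (1000 - 2119/6) · 3881 = 15062161/12.
With the ceiling, producers sell 2165 units at 714, so PS = ½ · (714 - 2119/6) · 2165 = 4687225/12.
Change in producer surplus = 4687225/12 - 15062161/12 = -864578.

-864578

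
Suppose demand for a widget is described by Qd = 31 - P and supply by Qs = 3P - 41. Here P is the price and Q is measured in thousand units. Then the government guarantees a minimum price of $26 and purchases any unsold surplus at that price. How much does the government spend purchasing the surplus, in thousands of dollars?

Equilibrium: 31 - P = 3P - 41, so 72 = 4P and P* = 18, Q* = 13.
Since 26 > 18, the floor is binding.
At P = 26: Qd = 31 - 26 = 5 and Qs = 3·26 - 41 = 37.
Surplus = Qs - Qd = 32.
Government expenditure = surplus × support price = 32 × 26 = 832.

832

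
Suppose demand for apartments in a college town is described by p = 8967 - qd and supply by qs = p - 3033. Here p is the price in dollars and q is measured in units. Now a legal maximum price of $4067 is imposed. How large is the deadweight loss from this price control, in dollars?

3736489

Rearranging demand gives qd = 8967 - p. Setting quantity demanded equal to quantity supplied, 8967 - p = p - 3033, gives p* = 6000 and q* = 2967.
Since 4067 < 6000, the ceiling is binding.
At p = 4067: qd = 8967 - 4067 = 4900 and qs = 4067 - 3033 = 1034.
Quantity traded falls to 1034. At q = 1034 the demand price is 8967 - 1034 = 7933 and the supply price is 3033 + 1034 = 4067.
Deadweight loss = ½ · (7933 - 4067) · (2967 - 1034) = ½ · 3866 · 1933 = 3736489.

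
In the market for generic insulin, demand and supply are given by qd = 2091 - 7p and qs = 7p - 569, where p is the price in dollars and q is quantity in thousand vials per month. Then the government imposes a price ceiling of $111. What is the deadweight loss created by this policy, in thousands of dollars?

Setting quantity demanded equal to quantity supplied, 2091 - 7p = 7p - 569, gives p* = 190 and q* = 761.
Since 111 < 190, the ceiling is binding.
At p = 111: qd = 2091 - 7·111 = 1314 and qs = 7·111 - 569 = 208.
Quantity traded falls to 208. At q = 208 the demand price is (2091 - 208)/7 = 269 and the supply price is (569 + 208)/7 = 111.
Deadweight loss = ½ · (269 - 111) · (761 - 208) = ½ · 158 · 553 = 43687.

43687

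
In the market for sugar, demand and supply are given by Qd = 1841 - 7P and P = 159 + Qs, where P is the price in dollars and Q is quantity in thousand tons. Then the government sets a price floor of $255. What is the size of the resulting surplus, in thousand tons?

40

Rearranging supply gives Qs = P - 159. Setting quantity demanded equal to quantity supplied, 1841 - 7P = P - 159, gives P* = 250 and Q* = 91.
Since 255 > 250, the floor is binding.
At P = 255: Qd = 1841 - 7·255 = 56 and Qs = 255 - 159 = 96.
Surplus = Qs - Qd = 96 - 56 = 40.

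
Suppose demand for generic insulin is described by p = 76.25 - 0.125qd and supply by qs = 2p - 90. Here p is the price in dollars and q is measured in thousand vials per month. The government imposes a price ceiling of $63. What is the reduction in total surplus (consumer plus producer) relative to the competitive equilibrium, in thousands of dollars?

Rearranging demand gives qd = 610 - 8p. Setting quantity demanded equal to quantity supplied, 610 - 8p = 2p - 90, gives p* = 70 and q* = 50.
The ceiling of 63 is below the equilibrium price 70, so it binds.
At p = 63: qd = 610 - 8·63 = 106 and qs = 2·63 - 90 = 36.
Quantity traded falls to 36. At q = 36 the demand price is (610 - 36)/8 = 71.75 and the supply price is (90 + 36)/2 = 63.
Deadweight loss = ½ · (71.75 - 63) · (50 - 36) = ½ · 8.75 · 14 = 61.25.

61.25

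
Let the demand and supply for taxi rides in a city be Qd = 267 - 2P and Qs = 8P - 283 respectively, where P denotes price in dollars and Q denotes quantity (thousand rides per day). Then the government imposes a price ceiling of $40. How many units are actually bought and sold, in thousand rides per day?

37

In a free market, 267 - 2P = 8P - 283 gives the equilibrium P* = 55, Q* = 157.
The ceiling of 40 is below the equilibrium price 55, so it binds.
At P = 40: Qd = 267 - 2·40 = 187 and Qs = 8·40 - 283 = 37.
The quantity actually transacted is the short side, supply: 37.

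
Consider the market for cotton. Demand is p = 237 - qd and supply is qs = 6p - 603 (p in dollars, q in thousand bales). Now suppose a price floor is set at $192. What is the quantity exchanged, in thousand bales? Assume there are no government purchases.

Rearranging demand gives qd = 237 - p. Setting quantity demanded equal to quantity supplied, 237 - p = 6p - 603, gives p* = 120 and q* = 117.
The floor of 192 is above the equilibrium price 120, so it binds.
At p = 192: qd = 237 - 192 = 45 and qs = 6·192 - 603 = 549.
The quantity actually transacted is the short side, demand: 45.

45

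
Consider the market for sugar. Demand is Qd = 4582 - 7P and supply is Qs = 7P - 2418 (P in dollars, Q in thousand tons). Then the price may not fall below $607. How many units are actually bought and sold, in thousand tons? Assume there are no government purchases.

In a free market, 4582 - 7P = 7P - 2418 gives the equilibrium P* = 500, Q* = 1082.
Since 607 > 500, the floor is binding.
At P = 607: Qd = 4582 - 7·607 = 333 and Qs = 7·607 - 2418 = 1831.
The quantity actually transacted is the short side, demand: 333.

333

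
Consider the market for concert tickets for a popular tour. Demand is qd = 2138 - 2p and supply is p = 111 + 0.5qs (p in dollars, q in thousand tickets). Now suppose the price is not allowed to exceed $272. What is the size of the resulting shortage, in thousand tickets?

1272

Rearranging supply gives qs = 2p - 222. In a free market, 2138 - 2p = 2p - 222 gives the equilibrium p* = 590, q* = 958.
The ceiling of 272 is below the equilibrium price 590, so it binds.
At p = 272: qd = 2138 - 2·272 = 1594 and qs = 2·272 - 222 = 322.
Shortage = qd - qs = 1594 - 322 = 1272.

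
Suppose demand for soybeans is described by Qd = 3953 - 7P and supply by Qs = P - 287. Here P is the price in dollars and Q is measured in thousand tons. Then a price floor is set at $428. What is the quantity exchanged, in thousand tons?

243

In a free market, 3953 - 7P = P - 287 gives the equilibrium P* = 530, Q* = 243.
Since 428 is below P* = 530, the floor does not bind and the free-market outcome prevails.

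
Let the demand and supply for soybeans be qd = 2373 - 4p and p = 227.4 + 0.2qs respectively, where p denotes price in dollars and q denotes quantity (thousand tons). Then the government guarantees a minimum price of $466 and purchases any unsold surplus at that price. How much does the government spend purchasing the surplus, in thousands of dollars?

318744

Rearranging supply gives qs = 5p - 1137. Equilibrium: 2373 - 4p = 5p - 1137, so 3510 = 9p and p* = 390, q* = 813.
Because the floor (466) lies above the market-clearing price, it is binding.
At p = 466: qd = 2373 - 4·466 = 509 and qs = 5·466 - 1137 = 1193.
Surplus = qs - qd = 684.
Government expenditure = surplus × support price = 684 × 466 = 318744.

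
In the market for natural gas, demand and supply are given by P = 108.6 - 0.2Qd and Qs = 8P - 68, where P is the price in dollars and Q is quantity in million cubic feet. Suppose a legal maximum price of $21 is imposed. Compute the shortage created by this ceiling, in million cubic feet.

338

Rearranging demand gives Qd = 543 - 5P. Setting quantity demanded equal to quantity supplied, 543 - 5P = 8P - 68, gives P* = 47 and Q* = 308.
Because the ceiling (21) lies below the market-clearing price, it is binding.
At P = 21: Qd = 543 - 5·21 = 438 and Qs = 8·21 - 68 = 100.
Shortage = Qd - Qs = 438 - 100 = 338.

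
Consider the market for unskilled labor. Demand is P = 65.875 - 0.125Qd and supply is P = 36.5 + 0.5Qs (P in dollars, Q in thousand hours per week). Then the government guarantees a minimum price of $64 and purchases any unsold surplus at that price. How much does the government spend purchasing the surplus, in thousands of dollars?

Rearranging demand gives Qd = 527 - 8P; rearranging supply gives Qs = 2P - 73. Without the control the market clears where 527 - 8P = 2P - 73, i.e. P* = 60 and Q* = 47.
Since 64 > 60, the floor is binding.
At P = 64: Qd = 527 - 8·64 = 15 and Qs = 2·64 - 73 = 55.
Surplus = Qs - Qd = 40.
Government expenditure = surplus × support price = 40 × 64 = 2560.

2560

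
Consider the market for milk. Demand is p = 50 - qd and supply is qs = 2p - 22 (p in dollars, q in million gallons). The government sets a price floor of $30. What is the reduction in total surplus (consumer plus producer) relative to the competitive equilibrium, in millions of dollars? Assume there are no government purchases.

Rearranging demand gives qd = 50 - p. Equilibrium: 50 - p = 2p - 22, so 72 = 3p and p* = 24, q* = 26.
Because the floor (30) lies above the market-clearing price, it is binding.
At p = 30: qd = 50 - 30 = 20 and qs = 2·30 - 22 = 38.
Quantity traded falls to 20. At q = 20 the demand price is 50 - 20 = 30 and the supply price is (22 + 20)/2 = 21.
Deadweight loss = ½ · (30 - 21) · (26 - 20) = ½ · 9 · 6 = 27.

27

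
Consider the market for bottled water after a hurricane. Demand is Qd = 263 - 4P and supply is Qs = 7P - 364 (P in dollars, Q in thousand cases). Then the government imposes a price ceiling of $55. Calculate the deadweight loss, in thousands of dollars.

38.5

Equilibrium: 263 - 4P = 7P - 364, so 627 = 11P and P* = 57, Q* = 35.
Because the ceiling (55) lies below the market-clearing price, it is binding.
At P = 55: Qd = 263 - 4·55 = 43 and Qs = 7·55 - 364 = 21.
Quantity traded falls to 21. At Q = 21 the demand price is (263 - 21)/4 = 60.5 and the supply price is (364 + 21)/7 = 55.
Deadweight loss = ½ · (60.5 - 55) · (35 - 21) = ½ · 5.5 · 14 = 38.5.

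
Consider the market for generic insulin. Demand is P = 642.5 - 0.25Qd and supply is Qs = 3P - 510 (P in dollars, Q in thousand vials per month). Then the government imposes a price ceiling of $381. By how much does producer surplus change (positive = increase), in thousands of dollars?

Rearranging demand gives Qd = 2570 - 4P. Equilibrium: 2570 - 4P = 3P - 510, so 3080 = 7P and P* = 440, Q* = 810.
The ceiling of 381 is below the equilibrium price 440, so it binds.
At P = 381: Qd = 2570 - 4·381 = 1046 and Qs = 3·381 - 510 = 633.
Producer surplus without the control is ½ · (440 - 170) · 810 = 109350.
With the ceiling, producers sell 633 units at 381, so PS = ½ · (381 - 170) · 633 = 66781.5.
Change in producer surplus = 66781.5 - 109350 = -42568.5.

-42568.5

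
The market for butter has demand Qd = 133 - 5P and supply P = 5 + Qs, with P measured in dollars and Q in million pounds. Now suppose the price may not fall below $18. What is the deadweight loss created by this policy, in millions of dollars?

Rearranging supply gives Qs = P - 5. Setting quantity demanded equal to quantity supplied, 133 - 5P = P - 5, gives P* = 23 and Q* = 18.
The floor of 18 is below the equilibrium price 23, so it is not binding; the market clears at P* = 23, Q* = 18.
Since the control does not bind, no trades are prevented and deadweight loss is zero.

0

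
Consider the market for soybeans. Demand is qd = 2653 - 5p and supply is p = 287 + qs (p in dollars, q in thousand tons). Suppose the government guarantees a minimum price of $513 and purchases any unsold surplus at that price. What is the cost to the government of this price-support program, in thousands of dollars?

Rearranging supply gives qs = p - 287. Equilibrium: 2653 - 5p = p - 287, so 2940 = 6p and p* = 490, q* = 203.
The floor of 513 is above the equilibrium price 490, so it binds.
At p = 513: qd = 2653 - 5·513 = 88 and qs = 513 - 287 = 226.
Surplus = qs - qd = 138.
Government expenditure = surplus × support price = 138 × 513 = 70794.

70794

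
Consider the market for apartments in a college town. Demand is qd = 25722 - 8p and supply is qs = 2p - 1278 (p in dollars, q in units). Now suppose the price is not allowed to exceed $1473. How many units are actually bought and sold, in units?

Without the control the market clears where 25722 - 8p = 2p - 1278, i.e. p* = 2700 and q* = 4122.
Because the ceiling (1473) lies below the market-clearing price, it is binding.
At p = 1473: qd = 25722 - 8·1473 = 13938 and qs = 2·1473 - 1278 = 1668.
The quantity actually transacted is the short side, supply: 1668.

1668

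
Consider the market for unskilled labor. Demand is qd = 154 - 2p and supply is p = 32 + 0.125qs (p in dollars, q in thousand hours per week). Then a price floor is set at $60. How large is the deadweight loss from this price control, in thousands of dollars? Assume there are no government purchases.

Rearranging supply gives qs = 8p - 256. In a free market, 154 - 2p = 8p - 256 gives the equilibrium p* = 41, q* = 72.
The floor of 60 is above the equilibrium price 41, so it binds.
At p = 60: qd = 154 - 2·60 = 34 and qs = 8·60 - 256 = 224.
Quantity traded falls to 34. At q = 34 the demand price is (154 - 34)/2 = 60 and the supply price is (256 + 34)/8 = 36.25.
Deadweight loss = ½ · (60 - 36.25) · (72 - 34) = ½ · 23.75 · 38 = 451.25.

451.25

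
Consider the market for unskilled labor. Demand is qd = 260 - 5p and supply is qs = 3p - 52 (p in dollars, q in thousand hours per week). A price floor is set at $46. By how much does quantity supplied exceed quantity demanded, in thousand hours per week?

Without the control the market clears where 260 - 5p = 3p - 52, i.e. p* = 39 and q* = 65.
The floor of 46 is above the equilibrium price 39, so it binds.
At p = 46: qd = 260 - 5·46 = 30 and qs = 3·46 - 52 = 86.
Surplus = qs - qd = 86 - 30 = 56.

56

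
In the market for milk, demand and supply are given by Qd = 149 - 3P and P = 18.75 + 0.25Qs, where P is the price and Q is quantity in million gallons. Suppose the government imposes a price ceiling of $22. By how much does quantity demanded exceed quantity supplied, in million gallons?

Rearranging supply gives Qs = 4P - 75. Without the control the market clears where 149 - 3P = 4P - 75, i.e. P* = 32 and Q* = 53.
Because the ceiling (22) lies below the market-clearing price, it is binding.
At P = 22: Qd = 149 - 3·22 = 83 and Qs = 4·22 - 75 = 13.
Shortage = Qd - Qs = 83 - 13 = 70.

70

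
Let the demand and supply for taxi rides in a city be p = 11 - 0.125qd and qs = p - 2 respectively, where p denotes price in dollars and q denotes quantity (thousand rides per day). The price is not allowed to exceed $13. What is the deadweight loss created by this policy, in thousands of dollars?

Rearranging demand gives qd = 88 - 8p. Without the control the market clears where 88 - 8p = p - 2, i.e. p* = 10 and q* = 8.
Since 13 is above p* = 10, the ceiling does not bind and the free-market outcome prevails.
Since the control does not bind, no trades are prevented and deadweight loss is zero.

0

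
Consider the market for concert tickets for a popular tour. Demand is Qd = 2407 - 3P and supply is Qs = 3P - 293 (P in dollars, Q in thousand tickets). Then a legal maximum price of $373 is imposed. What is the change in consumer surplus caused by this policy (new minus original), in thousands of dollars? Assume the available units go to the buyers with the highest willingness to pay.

In a free market, 2407 - 3P = 3P - 293 gives the equilibrium P* = 450, Q* = 1057.
The ceiling of 373 is below the equilibrium price 450, so it binds.
At P = 373: Qd = 2407 - 3·373 = 1288 and Qs = 3·373 - 293 = 826.
Consumer surplus without the control is ½ · (2407/3 - 450) · 1057 = 1117249/6.
With the ceiling, 826 units are sold at 373 (assume they go to the highest-value buyers). The demand price at Q = 826 is 527, so CS = ½ · [(2407/3 - 373) + (527 - 373)] · 826 = 722750/3.
Change in consumer surplus = 722750/3 - 1117249/6 = 54708.5.

54708.5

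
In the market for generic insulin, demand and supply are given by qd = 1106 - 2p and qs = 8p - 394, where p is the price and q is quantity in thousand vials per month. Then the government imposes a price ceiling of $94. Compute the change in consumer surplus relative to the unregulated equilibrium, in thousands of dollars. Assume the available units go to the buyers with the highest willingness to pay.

In a free market, 1106 - 2p = 8p - 394 gives the equilibrium p* = 150, q* = 806.
Since 94 < 150, the ceiling is binding.
At p = 94: qd = 1106 - 2·94 = 918 and qs = 8·94 - 394 = 358.
Consumer surplus without the control is ½ · (553 - 150) · 806 = 162409.
With the ceiling, 358 units are sold at 94 (assume they go to the highest-value buyers). The demand price at q = 358 is 374, so CS = ½ · [(553 - 94) + (374 - 94)] · 358 = 132281.
Change in consumer surplus = 132281 - 162409 = -30128.

-30128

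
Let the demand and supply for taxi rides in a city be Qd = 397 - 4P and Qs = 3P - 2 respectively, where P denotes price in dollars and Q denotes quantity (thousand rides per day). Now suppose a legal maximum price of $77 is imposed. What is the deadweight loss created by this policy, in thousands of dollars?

Equilibrium: 397 - 4P = 3P - 2, so 399 = 7P and P* = 57, Q* = 169.
The ceiling of 77 is above the equilibrium price 57, so it is not binding; the market clears at P* = 57, Q* = 169.
Since the control does not bind, no trades are prevented and deadweight loss is zero.

0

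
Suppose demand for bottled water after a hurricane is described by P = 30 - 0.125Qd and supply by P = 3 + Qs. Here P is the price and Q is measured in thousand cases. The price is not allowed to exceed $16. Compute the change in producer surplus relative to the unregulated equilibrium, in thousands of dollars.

-203.5

Rearranging demand gives Qd = 240 - 8P; rearranging supply gives Qs = P - 3. Setting quantity demanded equal to quantity supplied, 240 - 8P = P - 3, gives P* = 27 and Q* = 24.
Because the ceiling (16) lies below the market-clearing price, it is binding.
At P = 16: Qd = 240 - 8·16 = 112 and Qs = 16 - 3 = 13.
Producer surplus without the control is ½ · (27 - 3) · 24 = 288.
With the ceiling, producers sell 13 units at 16, so PS = ½ · (16 - 3) · 13 = 84.5.
Change in producer surplus = 84.5 - 288 = -203.5.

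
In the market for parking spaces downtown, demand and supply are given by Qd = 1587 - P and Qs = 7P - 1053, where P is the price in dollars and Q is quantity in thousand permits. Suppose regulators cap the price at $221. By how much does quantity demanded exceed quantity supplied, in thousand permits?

872

Without the control the market clears where 1587 - P = 7P - 1053, i.e. P* = 330 and Q* = 1257.
Since 221 < 330, the ceiling is binding.
At P = 221: Qd = 1587 - 221 = 1366 and Qs = 7·221 - 1053 = 494.
Shortage = Qd - Qs = 1366 - 494 = 872.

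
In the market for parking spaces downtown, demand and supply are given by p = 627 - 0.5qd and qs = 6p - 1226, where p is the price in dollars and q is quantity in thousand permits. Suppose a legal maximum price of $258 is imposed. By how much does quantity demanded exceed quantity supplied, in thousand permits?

416

Rearranging demand gives qd = 1254 - 2p. Setting quantity demanded equal to quantity supplied, 1254 - 2p = 6p - 1226, gives p* = 310 and q* = 634.
The ceiling of 258 is below the equilibrium price 310, so it binds.
At p = 258: qd = 1254 - 2·258 = 738 and qs = 6·258 - 1226 = 322.
Shortage = qd - qs = 738 - 322 = 416.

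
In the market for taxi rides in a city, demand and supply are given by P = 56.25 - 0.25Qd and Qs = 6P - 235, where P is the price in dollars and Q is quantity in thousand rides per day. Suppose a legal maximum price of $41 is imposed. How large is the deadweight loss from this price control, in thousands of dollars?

Rearranging demand gives Qd = 225 - 4P. Setting quantity demanded equal to quantity supplied, 225 - 4P = 6P - 235, gives P* = 46 and Q* = 41.
Since 41 < 46, the ceiling is binding.
At P = 41: Qd = 225 - 4·41 = 61 and Qs = 6·41 - 235 = 11.
Quantity traded falls to 11. At Q = 11 the demand price is (225 - 11)/4 = 53.5 and the supply price is (235 + 11)/6 = 41.
Deadweight loss = ½ · (53.5 - 41) · (41 - 11) = ½ · 12.5 · 30 = 187.5.

187.5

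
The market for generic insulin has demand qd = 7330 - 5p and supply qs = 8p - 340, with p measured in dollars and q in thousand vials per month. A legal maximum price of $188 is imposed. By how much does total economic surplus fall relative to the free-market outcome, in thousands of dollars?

Without the control the market clears where 7330 - 5p = 8p - 340, i.e. p* = 590 and q* = 4380.
The ceiling of 188 is below the equilibrium price 590, so it binds.
At p = 188: qd = 7330 - 5·188 = 6390 and qs = 8·188 - 340 = 1164.
Quantity traded falls to 1164. At q = 1164 the demand price is (7330 - 1164)/5 = 1233.2 and the supply price is (340 + 1164)/8 = 188.
Deadweight loss = ½ · (1233.2 - 188) · (4380 - 1164) = ½ · 1045.2 · 3216 = 1680681.6.

1680681.6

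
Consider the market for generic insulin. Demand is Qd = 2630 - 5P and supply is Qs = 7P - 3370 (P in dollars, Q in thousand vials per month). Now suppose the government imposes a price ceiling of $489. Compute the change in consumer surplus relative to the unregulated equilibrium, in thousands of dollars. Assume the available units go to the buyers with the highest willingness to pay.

-9.9

In a free market, 2630 - 5P = 7P - 3370 gives the equilibrium P* = 500, Q* = 130.
Since 489 < 500, the ceiling is binding.
At P = 489: Qd = 2630 - 5·489 = 185 and Qs = 7·489 - 3370 = 53.
Consumer surplus without the control is ½ · (526 - 500) · 130 = 1690.
With the ceiling, 53 units are sold at 489 (assume they go to the highest-value buyers). The demand price at Q = 53 is 515.4, so CS = ½ · [(526 - 489) + (515.4 - 489)] · 53 = 1680.1.
Change in consumer surplus = 1680.1 - 1690 = -9.9.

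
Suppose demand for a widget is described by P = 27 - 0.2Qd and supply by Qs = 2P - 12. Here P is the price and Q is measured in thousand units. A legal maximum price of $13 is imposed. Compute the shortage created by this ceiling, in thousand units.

Rearranging demand gives Qd = 135 - 5P. Equilibrium: 135 - 5P = 2P - 12, so 147 = 7P and P* = 21, Q* = 30.
The ceiling of 13 is below the equilibrium price 21, so it binds.
At P = 13: Qd = 135 - 5·13 = 70 and Qs = 2·13 - 12 = 14.
Shortage = Qd - Qs = 70 - 14 = 56.

56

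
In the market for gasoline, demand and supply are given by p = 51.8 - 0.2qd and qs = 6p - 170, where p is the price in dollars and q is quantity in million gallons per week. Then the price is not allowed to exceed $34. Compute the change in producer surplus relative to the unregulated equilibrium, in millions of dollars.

Rearranging demand gives qd = 259 - 5p. Without the control the market clears where 259 - 5p = 6p - 170, i.e. p* = 39 and q* = 64.
Because the ceiling (34) lies below the market-clearing price, it is binding.
At p = 34: qd = 259 - 5·34 = 89 and qs = 6·34 - 170 = 34.
Producer surplus without the control is ½ · (39 - 85/3) · 64 = 1024/3.
With the ceiling, producers sell 34 units at 34, so PS = ½ · (34 - 85/3) · 34 = 289/3.
Change in producer surplus = 289/3 - 1024/3 = -245.

-245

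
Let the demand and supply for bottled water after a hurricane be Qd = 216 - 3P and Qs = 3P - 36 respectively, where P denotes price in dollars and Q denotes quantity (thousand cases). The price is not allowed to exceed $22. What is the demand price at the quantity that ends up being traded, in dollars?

62

Equilibrium: 216 - 3P = 3P - 36, so 252 = 6P and P* = 42, Q* = 90.
Because the ceiling (22) lies below the market-clearing price, it is binding.
At P = 22: Qd = 216 - 3·22 = 150 and Qs = 3·22 - 36 = 30.
Only 30 units reach the market. On the demand curve, the marginal buyer's willingness to pay at Q = 30 is (216 - 30)/3 = 62.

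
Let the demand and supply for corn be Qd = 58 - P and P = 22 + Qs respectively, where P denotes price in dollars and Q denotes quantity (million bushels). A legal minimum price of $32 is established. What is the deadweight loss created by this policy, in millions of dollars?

Rearranging supply gives Qs = P - 22. In a free market, 58 - P = P - 22 gives the equilibrium P* = 40, Q* = 18.
The floor of 32 is below the equilibrium price 40, so it is not binding; the market clears at P* = 40, Q* = 18.
Since the control does not bind, no trades are prevented and deadweight loss is zero.

0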